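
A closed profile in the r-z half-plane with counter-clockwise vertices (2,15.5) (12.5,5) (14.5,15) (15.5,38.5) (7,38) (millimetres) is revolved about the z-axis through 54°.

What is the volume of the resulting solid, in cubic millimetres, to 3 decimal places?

Volume = 2779.426 mm³

Profile (r,z), 5 vertices: (2,15.5) (12.5,5) (14.5,15) (15.5,38.5) (7,38)
edge 0: (2,15.5)→(12.5,5)  cross = 2·5 − 12.5·15.5 = -183.7500; (r_i+r_j)·cross = 14.5·-183.7500 = -2664.3750
edge 1: (12.5,5)→(14.5,15)  cross = 12.5·15 − 14.5·5 = 115.0000; (r_i+r_j)·cross = 27·115.0000 = 3105.0000
edge 2: (14.5,15)→(15.5,38.5)  cross = 14.5·38.5 − 15.5·15 = 325.7500; (r_i+r_j)·cross = 30·325.7500 = 9772.5000
edge 3: (15.5,38.5)→(7,38)  cross = 15.5·38 − 7·38.5 = 319.5000; (r_i+r_j)·cross = 22.5·319.5000 = 7188.7500
edge 4: (7,38)→(2,15.5)  cross = 7·15.5 − 2·38 = 32.5000; (r_i+r_j)·cross = 9·32.5000 = 292.5000
Σcross = 609.0000 → A = |Σcross|/2 = 304.5000 mm²
Σ(r_i+r_j)·cross = 17694.3750 → first moment M = |Σ|/6 = 2949.0625
R_c = M/A = 2949.0625/304.5000 = 9.6849 mm
θ = 54° = 0.942478 rad
V = θ·R_c·A = 0.942478·9.6849·304.5000 = 2779.426 mm³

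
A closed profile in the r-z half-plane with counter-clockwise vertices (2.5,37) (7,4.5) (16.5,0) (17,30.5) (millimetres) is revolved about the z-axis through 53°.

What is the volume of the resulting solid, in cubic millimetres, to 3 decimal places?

Volume = 3629.025 mm³

Profile (r,z), 4 vertices: (2.5,37) (7,4.5) (16.5,0) (17,30.5)
edge 0: (2.5,37)→(7,4.5)  cross = 2.5·4.5 − 7·37 = -247.7500; (r_i+r_j)·cross = 9.5·-247.7500 = -2353.6250
edge 1: (7,4.5)→(16.5,0)  cross = 7·0 − 16.5·4.5 = -74.2500; (r_i+r_j)·cross = 23.5·-74.2500 = -1744.8750
edge 2: (16.5,0)→(17,30.5)  cross = 16.5·30.5 − 17·0 = 503.2500; (r_i+r_j)·cross = 33.5·503.2500 = 16858.8750
edge 3: (17,30.5)→(2.5,37)  cross = 17·37 − 2.5·30.5 = 552.7500; (r_i+r_j)·cross = 19.5·552.7500 = 10778.6250
Σcross = 734.0000 → A = |Σcross|/2 = 367.0000 mm²
Σ(r_i+r_j)·cross = 23539.0000 → first moment M = |Σ|/6 = 3923.1667
R_c = M/A = 3923.1667/367.0000 = 10.6898 mm
θ = 53° = 0.925025 rad
V = θ·R_c·A = 0.925025·10.6898·367.0000 = 3629.025 mm³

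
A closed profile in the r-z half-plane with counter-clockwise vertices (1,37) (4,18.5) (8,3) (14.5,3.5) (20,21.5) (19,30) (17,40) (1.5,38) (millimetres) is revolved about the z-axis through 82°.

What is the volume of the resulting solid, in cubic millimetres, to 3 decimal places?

Volume = 7887.029 mm³

Profile (r,z), 8 vertices: (1,37) (4,18.5) (8,3) (14.5,3.5) (20,21.5) (19,30) (17,40) (1.5,38)
edge 0: (1,37)→(4,18.5)  cross = 1·18.5 − 4·37 = -129.5000; (r_i+r_j)·cross = 5·-129.5000 = -647.5000
edge 1: (4,18.5)→(8,3)  cross = 4·3 − 8·18.5 = -136.0000; (r_i+r_j)·cross = 12·-136.0000 = -1632.0000
edge 2: (8,3)→(14.5,3.5)  cross = 8·3.5 − 14.5·3 = -15.5000; (r_i+r_j)·cross = 22.5·-15.5000 = -348.7500
edge 3: (14.5,3.5)→(20,21.5)  cross = 14.5·21.5 − 20·3.5 = 241.7500; (r_i+r_j)·cross = 34.5·241.7500 = 8340.3750
edge 4: (20,21.5)→(19,30)  cross = 20·30 − 19·21.5 = 191.5000; (r_i+r_j)·cross = 39·191.5000 = 7468.5000
edge 5: (19,30)→(17,40)  cross = 19·40 − 17·30 = 250.0000; (r_i+r_j)·cross = 36·250.0000 = 9000.0000
edge 6: (17,40)→(1.5,38)  cross = 17·38 − 1.5·40 = 586.0000; (r_i+r_j)·cross = 18.5·586.0000 = 10841.0000
edge 7: (1.5,38)→(1,37)  cross = 1.5·37 − 1·38 = 17.5000; (r_i+r_j)·cross = 2.5·17.5000 = 43.7500
Σcross = 1005.7500 → A = |Σcross|/2 = 502.8750 mm²
Σ(r_i+r_j)·cross = 33065.3750 → first moment M = |Σ|/6 = 5510.8958
R_c = M/A = 5510.8958/502.8750 = 10.9588 mm
θ = 82° = 1.431170 rad
V = θ·R_c·A = 1.431170·10.9588·502.8750 = 7887.029 mm³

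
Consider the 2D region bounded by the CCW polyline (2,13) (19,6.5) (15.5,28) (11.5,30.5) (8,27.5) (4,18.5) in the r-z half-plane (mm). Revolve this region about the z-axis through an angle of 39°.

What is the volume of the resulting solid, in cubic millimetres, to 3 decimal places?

Volume = 1813.923 mm³

Profile (r,z), 6 vertices: (2,13) (19,6.5) (15.5,28) (11.5,30.5) (8,27.5) (4,18.5)
edge 0: (2,13)→(19,6.5)  cross = 2·6.5 − 19·13 = -234.0000; (r_i+r_j)·cross = 21·-234.0000 = -4914.0000
edge 1: (19,6.5)→(15.5,28)  cross = 19·28 − 15.5·6.5 = 431.2500; (r_i+r_j)·cross = 34.5·431.2500 = 14878.1250
edge 2: (15.5,28)→(11.5,30.5)  cross = 15.5·30.5 − 11.5·28 = 150.7500; (r_i+r_j)·cross = 27·150.7500 = 4070.2500
edge 3: (11.5,30.5)→(8,27.5)  cross = 11.5·27.5 − 8·30.5 = 72.2500; (r_i+r_j)·cross = 19.5·72.2500 = 1408.8750
edge 4: (8,27.5)→(4,18.5)  cross = 8·18.5 − 4·27.5 = 38.0000; (r_i+r_j)·cross = 12·38.0000 = 456.0000
edge 5: (4,18.5)→(2,13)  cross = 4·13 − 2·18.5 = 15.0000; (r_i+r_j)·cross = 6·15.0000 = 90.0000
Σcross = 473.2500 → A = |Σcross|/2 = 236.6250 mm²
Σ(r_i+r_j)·cross = 15989.2500 → first moment M = |Σ|/6 = 2664.8750
R_c = M/A = 2664.8750/236.6250 = 11.2620 mm
θ = 39° = 0.680678 rad
V = θ·R_c·A = 0.680678·11.2620·236.6250 = 1813.923 mm³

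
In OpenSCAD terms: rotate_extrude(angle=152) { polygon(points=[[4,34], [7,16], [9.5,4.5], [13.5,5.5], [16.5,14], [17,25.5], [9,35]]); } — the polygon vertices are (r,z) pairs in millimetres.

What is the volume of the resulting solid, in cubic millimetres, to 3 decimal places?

Volume = 7354.227 mm³

Profile (r,z), 7 vertices: (4,34) (7,16) (9.5,4.5) (13.5,5.5) (16.5,14) (17,25.5) (9,35)
edge 0: (4,34)→(7,16)  cross = 4·16 − 7·34 = -174.0000; (r_i+r_j)·cross = 11·-174.0000 = -1914.0000
edge 1: (7,16)→(9.5,4.5)  cross = 7·4.5 − 9.5·16 = -120.5000; (r_i+r_j)·cross = 16.5·-120.5000 = -1988.2500
edge 2: (9.5,4.5)→(13.5,5.5)  cross = 9.5·5.5 − 13.5·4.5 = -8.5000; (r_i+r_j)·cross = 23·-8.5000 = -195.5000
edge 3: (13.5,5.5)→(16.5,14)  cross = 13.5·14 − 16.5·5.5 = 98.2500; (r_i+r_j)·cross = 30·98.2500 = 2947.5000
edge 4: (16.5,14)→(17,25.5)  cross = 16.5·25.5 − 17·14 = 182.7500; (r_i+r_j)·cross = 33.5·182.7500 = 6122.1250
edge 5: (17,25.5)→(9,35)  cross = 17·35 − 9·25.5 = 365.5000; (r_i+r_j)·cross = 26·365.5000 = 9503.0000
edge 6: (9,35)→(4,34)  cross = 9·34 − 4·35 = 166.0000; (r_i+r_j)·cross = 13·166.0000 = 2158.0000
Σcross = 509.5000 → A = |Σcross|/2 = 254.7500 mm²
Σ(r_i+r_j)·cross = 16632.8750 → first moment M = |Σ|/6 = 2772.1458
R_c = M/A = 2772.1458/254.7500 = 10.8818 mm
θ = 152° = 2.652900 rad
V = θ·R_c·A = 2.652900·10.8818·254.7500 = 7354.227 mm³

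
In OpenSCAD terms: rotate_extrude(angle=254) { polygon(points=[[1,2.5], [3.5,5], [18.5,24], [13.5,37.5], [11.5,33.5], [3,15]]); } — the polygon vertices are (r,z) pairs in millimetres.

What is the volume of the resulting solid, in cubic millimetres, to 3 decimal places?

Profile (r,z), 6 vertices: (1,2.5) (3.5,5) (18.5,24) (13.5,37.5) (11.5,33.5) (3,15)
edge 0: (1,2.5)→(3.5,5)  cross = 1·5 − 3.5·2.5 = -3.7500; (r_i+r_j)·cross = 4.5·-3.7500 = -16.8750
edge 1: (3.5,5)→(18.5,24)  cross = 3.5·24 − 18.5·5 = -8.5000; (r_i+r_j)·cross = 22·-8.5000 = -187.0000
edge 2: (18.5,24)→(13.5,37.5)  cross = 18.5·37.5 − 13.5·24 = 369.7500; (r_i+r_j)·cross = 32·369.7500 = 11832.0000
edge 3: (13.5,37.5)→(11.5,33.5)  cross = 13.5·33.5 − 11.5·37.5 = 21.0000; (r_i+r_j)·cross = 25·21.0000 = 525.0000
edge 4: (11.5,33.5)→(3,15)  cross = 11.5·15 − 3·33.5 = 72.0000; (r_i+r_j)·cross = 14.5·72.0000 = 1044.0000
edge 5: (3,15)→(1,2.5)  cross = 3·2.5 − 1·15 = -7.5000; (r_i+r_j)·cross = 4·-7.5000 = -30.0000
Σcross = 443.0000 → A = |Σcross|/2 = 221.5000 mm²
Σ(r_i+r_j)·cross = 13167.1250 → first moment M = |Σ|/6 = 2194.5208
R_c = M/A = 2194.5208/221.5000 = 9.9075 mm
θ = 254° = 4.433136 rad
V = θ·R_c·A = 4.433136·9.9075·221.5000 = 9728.610 mm³

Volume = 9728.610 mm³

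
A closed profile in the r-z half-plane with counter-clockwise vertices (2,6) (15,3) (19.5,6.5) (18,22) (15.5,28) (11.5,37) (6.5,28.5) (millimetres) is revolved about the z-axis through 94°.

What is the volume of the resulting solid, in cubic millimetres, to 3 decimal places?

Profile (r,z), 7 vertices: (2,6) (15,3) (19.5,6.5) (18,22) (15.5,28) (11.5,37) (6.5,28.5)
edge 0: (2,6)→(15,3)  cross = 2·3 − 15·6 = -84.0000; (r_i+r_j)·cross = 17·-84.0000 = -1428.0000
edge 1: (15,3)→(19.5,6.5)  cross = 15·6.5 − 19.5·3 = 39.0000; (r_i+r_j)·cross = 34.5·39.0000 = 1345.5000
edge 2: (19.5,6.5)→(18,22)  cross = 19.5·22 − 18·6.5 = 312.0000; (r_i+r_j)·cross = 37.5·312.0000 = 11700.0000
edge 3: (18,22)→(15.5,28)  cross = 18·28 − 15.5·22 = 163.0000; (r_i+r_j)·cross = 33.5·163.0000 = 5460.5000
edge 4: (15.5,28)→(11.5,37)  cross = 15.5·37 − 11.5·28 = 251.5000; (r_i+r_j)·cross = 27·251.5000 = 6790.5000
edge 5: (11.5,37)→(6.5,28.5)  cross = 11.5·28.5 − 6.5·37 = 87.2500; (r_i+r_j)·cross = 18·87.2500 = 1570.5000
edge 6: (6.5,28.5)→(2,6)  cross = 6.5·6 − 2·28.5 = -18.0000; (r_i+r_j)·cross = 8.5·-18.0000 = -153.0000
Σcross = 750.7500 → A = |Σcross|/2 = 375.3750 mm²
Σ(r_i+r_j)·cross = 25286.0000 → first moment M = |Σ|/6 = 4214.3333
R_c = M/A = 4214.3333/375.3750 = 11.2270 mm
θ = 94° = 1.640609 rad
V = θ·R_c·A = 1.640609·11.2270·375.3750 = 6914.075 mm³

Volume = 6914.075 mm³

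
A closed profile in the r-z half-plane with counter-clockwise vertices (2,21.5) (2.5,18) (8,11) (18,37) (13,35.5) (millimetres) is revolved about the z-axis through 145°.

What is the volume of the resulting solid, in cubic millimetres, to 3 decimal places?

Profile (r,z), 5 vertices: (2,21.5) (2.5,18) (8,11) (18,37) (13,35.5)
edge 0: (2,21.5)→(2.5,18)  cross = 2·18 − 2.5·21.5 = -17.7500; (r_i+r_j)·cross = 4.5·-17.7500 = -79.8750
edge 1: (2.5,18)→(8,11)  cross = 2.5·11 − 8·18 = -116.5000; (r_i+r_j)·cross = 10.5·-116.5000 = -1223.2500
edge 2: (8,11)→(18,37)  cross = 8·37 − 18·11 = 98.0000; (r_i+r_j)·cross = 26·98.0000 = 2548.0000
edge 3: (18,37)→(13,35.5)  cross = 18·35.5 − 13·37 = 158.0000; (r_i+r_j)·cross = 31·158.0000 = 4898.0000
edge 4: (13,35.5)→(2,21.5)  cross = 13·21.5 − 2·35.5 = 208.5000; (r_i+r_j)·cross = 15·208.5000 = 3127.5000
Σcross = 330.2500 → A = |Σcross|/2 = 165.1250 mm²
Σ(r_i+r_j)·cross = 9270.3750 → first moment M = |Σ|/6 = 1545.0625
R_c = M/A = 1545.0625/165.1250 = 9.3569 mm
θ = 145° = 2.530727 rad
V = θ·R_c·A = 2.530727·9.3569·165.1250 = 3910.132 mm³

Volume = 3910.132 mm³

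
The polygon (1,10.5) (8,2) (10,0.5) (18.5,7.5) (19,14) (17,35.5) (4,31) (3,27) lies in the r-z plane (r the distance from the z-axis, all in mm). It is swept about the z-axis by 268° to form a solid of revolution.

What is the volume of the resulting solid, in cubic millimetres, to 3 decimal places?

Profile (r,z), 8 vertices: (1,10.5) (8,2) (10,0.5) (18.5,7.5) (19,14) (17,35.5) (4,31) (3,27)
edge 0: (1,10.5)→(8,2)  cross = 1·2 − 8·10.5 = -82.0000; (r_i+r_j)·cross = 9·-82.0000 = -738.0000
edge 1: (8,2)→(10,0.5)  cross = 8·0.5 − 10·2 = -16.0000; (r_i+r_j)·cross = 18·-16.0000 = -288.0000
edge 2: (10,0.5)→(18.5,7.5)  cross = 10·7.5 − 18.5·0.5 = 65.7500; (r_i+r_j)·cross = 28.5·65.7500 = 1873.8750
edge 3: (18.5,7.5)→(19,14)  cross = 18.5·14 − 19·7.5 = 116.5000; (r_i+r_j)·cross = 37.5·116.5000 = 4368.7500
edge 4: (19,14)→(17,35.5)  cross = 19·35.5 − 17·14 = 436.5000; (r_i+r_j)·cross = 36·436.5000 = 15714.0000
edge 5: (17,35.5)→(4,31)  cross = 17·31 − 4·35.5 = 385.0000; (r_i+r_j)·cross = 21·385.0000 = 8085.0000
edge 6: (4,31)→(3,27)  cross = 4·27 − 3·31 = 15.0000; (r_i+r_j)·cross = 7·15.0000 = 105.0000
edge 7: (3,27)→(1,10.5)  cross = 3·10.5 − 1·27 = 4.5000; (r_i+r_j)·cross = 4·4.5000 = 18.0000
Σcross = 925.2500 → A = |Σcross|/2 = 462.6250 mm²
Σ(r_i+r_j)·cross = 29138.6250 → first moment M = |Σ|/6 = 4856.4375
R_c = M/A = 4856.4375/462.6250 = 10.4976 mm
θ = 268° = 4.677482 rad
V = θ·R_c·A = 4.677482·10.4976·462.6250 = 22715.901 mm³

Volume = 22715.901 mm³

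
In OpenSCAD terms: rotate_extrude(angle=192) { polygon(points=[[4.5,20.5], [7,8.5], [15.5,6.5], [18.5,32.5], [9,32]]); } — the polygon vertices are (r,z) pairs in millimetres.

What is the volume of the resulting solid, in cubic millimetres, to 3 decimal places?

Profile (r,z), 5 vertices: (4.5,20.5) (7,8.5) (15.5,6.5) (18.5,32.5) (9,32)
edge 0: (4.5,20.5)→(7,8.5)  cross = 4.5·8.5 − 7·20.5 = -105.2500; (r_i+r_j)·cross = 11.5·-105.2500 = -1210.3750
edge 1: (7,8.5)→(15.5,6.5)  cross = 7·6.5 − 15.5·8.5 = -86.2500; (r_i+r_j)·cross = 22.5·-86.2500 = -1940.6250
edge 2: (15.5,6.5)→(18.5,32.5)  cross = 15.5·32.5 − 18.5·6.5 = 383.5000; (r_i+r_j)·cross = 34·383.5000 = 13039.0000
edge 3: (18.5,32.5)→(9,32)  cross = 18.5·32 − 9·32.5 = 299.5000; (r_i+r_j)·cross = 27.5·299.5000 = 8236.2500
edge 4: (9,32)→(4.5,20.5)  cross = 9·20.5 − 4.5·32 = 40.5000; (r_i+r_j)·cross = 13.5·40.5000 = 546.7500
Σcross = 532.0000 → A = |Σcross|/2 = 266.0000 mm²
Σ(r_i+r_j)·cross = 18671.0000 → first moment M = |Σ|/6 = 3111.8333
R_c = M/A = 3111.8333/266.0000 = 11.6986 mm
θ = 192° = 3.351032 rad
V = θ·R_c·A = 3.351032·11.6986·266.0000 = 10427.854 mm³

Volume = 10427.854 mm³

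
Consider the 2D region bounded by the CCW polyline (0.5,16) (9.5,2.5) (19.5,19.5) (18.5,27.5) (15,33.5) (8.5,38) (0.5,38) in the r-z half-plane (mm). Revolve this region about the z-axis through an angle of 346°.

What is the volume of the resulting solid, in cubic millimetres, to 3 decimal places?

Volume = 25656.260 mm³

Profile (r,z), 7 vertices: (0.5,16) (9.5,2.5) (19.5,19.5) (18.5,27.5) (15,33.5) (8.5,38) (0.5,38)
edge 0: (0.5,16)→(9.5,2.5)  cross = 0.5·2.5 − 9.5·16 = -150.7500; (r_i+r_j)·cross = 10·-150.7500 = -1507.5000
edge 1: (9.5,2.5)→(19.5,19.5)  cross = 9.5·19.5 − 19.5·2.5 = 136.5000; (r_i+r_j)·cross = 29·136.5000 = 3958.5000
edge 2: (19.5,19.5)→(18.5,27.5)  cross = 19.5·27.5 − 18.5·19.5 = 175.5000; (r_i+r_j)·cross = 38·175.5000 = 6669.0000
edge 3: (18.5,27.5)→(15,33.5)  cross = 18.5·33.5 − 15·27.5 = 207.2500; (r_i+r_j)·cross = 33.5·207.2500 = 6942.8750
edge 4: (15,33.5)→(8.5,38)  cross = 15·38 − 8.5·33.5 = 285.2500; (r_i+r_j)·cross = 23.5·285.2500 = 6703.3750
edge 5: (8.5,38)→(0.5,38)  cross = 8.5·38 − 0.5·38 = 304.0000; (r_i+r_j)·cross = 9·304.0000 = 2736.0000
edge 6: (0.5,38)→(0.5,16)  cross = 0.5·16 − 0.5·38 = -11.0000; (r_i+r_j)·cross = 1·-11.0000 = -11.0000
Σcross = 946.7500 → A = |Σcross|/2 = 473.3750 mm²
Σ(r_i+r_j)·cross = 25491.2500 → first moment M = |Σ|/6 = 4248.5417
R_c = M/A = 4248.5417/473.3750 = 8.9750 mm
θ = 346° = 6.038839 rad
V = θ·R_c·A = 6.038839·8.9750·473.3750 = 25656.260 mm³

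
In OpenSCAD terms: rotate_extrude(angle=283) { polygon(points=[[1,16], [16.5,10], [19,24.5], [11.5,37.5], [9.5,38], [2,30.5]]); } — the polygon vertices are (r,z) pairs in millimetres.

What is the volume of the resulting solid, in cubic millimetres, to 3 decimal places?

Profile (r,z), 6 vertices: (1,16) (16.5,10) (19,24.5) (11.5,37.5) (9.5,38) (2,30.5)
edge 0: (1,16)→(16.5,10)  cross = 1·10 − 16.5·16 = -254.0000; (r_i+r_j)·cross = 17.5·-254.0000 = -4445.0000
edge 1: (16.5,10)→(19,24.5)  cross = 16.5·24.5 − 19·10 = 214.2500; (r_i+r_j)·cross = 35.5·214.2500 = 7605.8750
edge 2: (19,24.5)→(11.5,37.5)  cross = 19·37.5 − 11.5·24.5 = 430.7500; (r_i+r_j)·cross = 30.5·430.7500 = 13137.8750
edge 3: (11.5,37.5)→(9.5,38)  cross = 11.5·38 − 9.5·37.5 = 80.7500; (r_i+r_j)·cross = 21·80.7500 = 1695.7500
edge 4: (9.5,38)→(2,30.5)  cross = 9.5·30.5 − 2·38 = 213.7500; (r_i+r_j)·cross = 11.5·213.7500 = 2458.1250
edge 5: (2,30.5)→(1,16)  cross = 2·16 − 1·30.5 = 1.5000; (r_i+r_j)·cross = 3·1.5000 = 4.5000
Σcross = 687.0000 → A = |Σcross|/2 = 343.5000 mm²
Σ(r_i+r_j)·cross = 20457.1250 → first moment M = |Σ|/6 = 3409.5208
R_c = M/A = 3409.5208/343.5000 = 9.9258 mm
θ = 283° = 4.939282 rad
V = θ·R_c·A = 4.939282·9.9258·343.5000 = 16840.584 mm³

Volume = 16840.584 mm³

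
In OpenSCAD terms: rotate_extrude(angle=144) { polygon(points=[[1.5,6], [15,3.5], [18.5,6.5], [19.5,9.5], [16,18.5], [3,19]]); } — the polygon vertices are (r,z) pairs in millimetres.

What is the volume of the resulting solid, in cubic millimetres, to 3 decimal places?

Profile (r,z), 6 vertices: (1.5,6) (15,3.5) (18.5,6.5) (19.5,9.5) (16,18.5) (3,19)
edge 0: (1.5,6)→(15,3.5)  cross = 1.5·3.5 − 15·6 = -84.7500; (r_i+r_j)·cross = 16.5·-84.7500 = -1398.3750
edge 1: (15,3.5)→(18.5,6.5)  cross = 15·6.5 − 18.5·3.5 = 32.7500; (r_i+r_j)·cross = 33.5·32.7500 = 1097.1250
edge 2: (18.5,6.5)→(19.5,9.5)  cross = 18.5·9.5 − 19.5·6.5 = 49.0000; (r_i+r_j)·cross = 38·49.0000 = 1862.0000
edge 3: (19.5,9.5)→(16,18.5)  cross = 19.5·18.5 − 16·9.5 = 208.7500; (r_i+r_j)·cross = 35.5·208.7500 = 7410.6250
edge 4: (16,18.5)→(3,19)  cross = 16·19 − 3·18.5 = 248.5000; (r_i+r_j)·cross = 19·248.5000 = 4721.5000
edge 5: (3,19)→(1.5,6)  cross = 3·6 − 1.5·19 = -10.5000; (r_i+r_j)·cross = 4.5·-10.5000 = -47.2500
Σcross = 443.7500 → A = |Σcross|/2 = 221.8750 mm²
Σ(r_i+r_j)·cross = 13645.6250 → first moment M = |Σ|/6 = 2274.2708
R_c = M/A = 2274.2708/221.8750 = 10.2502 mm
θ = 144° = 2.513274 rad
V = θ·R_c·A = 2.513274·10.2502·221.8750 = 5715.866 mm³

Volume = 5715.866 mm³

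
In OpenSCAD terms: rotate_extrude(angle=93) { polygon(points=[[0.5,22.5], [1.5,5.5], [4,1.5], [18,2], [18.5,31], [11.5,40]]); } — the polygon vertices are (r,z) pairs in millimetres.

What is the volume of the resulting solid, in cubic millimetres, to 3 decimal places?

Volume = 8872.679 mm³

Profile (r,z), 6 vertices: (0.5,22.5) (1.5,5.5) (4,1.5) (18,2) (18.5,31) (11.5,40)
edge 0: (0.5,22.5)→(1.5,5.5)  cross = 0.5·5.5 − 1.5·22.5 = -31.0000; (r_i+r_j)·cross = 2·-31.0000 = -62.0000
edge 1: (1.5,5.5)→(4,1.5)  cross = 1.5·1.5 − 4·5.5 = -19.7500; (r_i+r_j)·cross = 5.5·-19.7500 = -108.6250
edge 2: (4,1.5)→(18,2)  cross = 4·2 − 18·1.5 = -19.0000; (r_i+r_j)·cross = 22·-19.0000 = -418.0000
edge 3: (18,2)→(18.5,31)  cross = 18·31 − 18.5·2 = 521.0000; (r_i+r_j)·cross = 36.5·521.0000 = 19016.5000
edge 4: (18.5,31)→(11.5,40)  cross = 18.5·40 − 11.5·31 = 383.5000; (r_i+r_j)·cross = 30·383.5000 = 11505.0000
edge 5: (11.5,40)→(0.5,22.5)  cross = 11.5·22.5 − 0.5·40 = 238.7500; (r_i+r_j)·cross = 12·238.7500 = 2865.0000
Σcross = 1073.5000 → A = |Σcross|/2 = 536.7500 mm²
Σ(r_i+r_j)·cross = 32797.8750 → first moment M = |Σ|/6 = 5466.3125
R_c = M/A = 5466.3125/536.7500 = 10.1841 mm
θ = 93° = 1.623156 rad
V = θ·R_c·A = 1.623156·10.1841·536.7500 = 8872.679 mm³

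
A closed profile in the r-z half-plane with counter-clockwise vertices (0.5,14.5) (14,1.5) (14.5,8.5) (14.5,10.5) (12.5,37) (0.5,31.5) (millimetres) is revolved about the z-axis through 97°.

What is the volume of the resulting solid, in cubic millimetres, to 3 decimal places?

Profile (r,z), 6 vertices: (0.5,14.5) (14,1.5) (14.5,8.5) (14.5,10.5) (12.5,37) (0.5,31.5)
edge 0: (0.5,14.5)→(14,1.5)  cross = 0.5·1.5 − 14·14.5 = -202.2500; (r_i+r_j)·cross = 14.5·-202.2500 = -2932.6250
edge 1: (14,1.5)→(14.5,8.5)  cross = 14·8.5 − 14.5·1.5 = 97.2500; (r_i+r_j)·cross = 28.5·97.2500 = 2771.6250
edge 2: (14.5,8.5)→(14.5,10.5)  cross = 14.5·10.5 − 14.5·8.5 = 29.0000; (r_i+r_j)·cross = 29·29.0000 = 841.0000
edge 3: (14.5,10.5)→(12.5,37)  cross = 14.5·37 − 12.5·10.5 = 405.2500; (r_i+r_j)·cross = 27·405.2500 = 10941.7500
edge 4: (12.5,37)→(0.5,31.5)  cross = 12.5·31.5 − 0.5·37 = 375.2500; (r_i+r_j)·cross = 13·375.2500 = 4878.2500
edge 5: (0.5,31.5)→(0.5,14.5)  cross = 0.5·14.5 − 0.5·31.5 = -8.5000; (r_i+r_j)·cross = 1·-8.5000 = -8.5000
Σcross = 696.0000 → A = |Σcross|/2 = 348.0000 mm²
Σ(r_i+r_j)·cross = 16491.5000 → first moment M = |Σ|/6 = 2748.5833
R_c = M/A = 2748.5833/348.0000 = 7.8982 mm
θ = 97° = 1.692969 rad
V = θ·R_c·A = 1.692969·7.8982·348.0000 = 4653.267 mm³

Volume = 4653.267 mm³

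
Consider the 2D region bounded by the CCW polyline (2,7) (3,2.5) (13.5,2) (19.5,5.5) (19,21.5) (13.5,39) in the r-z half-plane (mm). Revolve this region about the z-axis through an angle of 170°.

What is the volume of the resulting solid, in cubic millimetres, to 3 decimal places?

Volume = 13672.397 mm³

Profile (r,z), 6 vertices: (2,7) (3,2.5) (13.5,2) (19.5,5.5) (19,21.5) (13.5,39)
edge 0: (2,7)→(3,2.5)  cross = 2·2.5 − 3·7 = -16.0000; (r_i+r_j)·cross = 5·-16.0000 = -80.0000
edge 1: (3,2.5)→(13.5,2)  cross = 3·2 − 13.5·2.5 = -27.7500; (r_i+r_j)·cross = 16.5·-27.7500 = -457.8750
edge 2: (13.5,2)→(19.5,5.5)  cross = 13.5·5.5 − 19.5·2 = 35.2500; (r_i+r_j)·cross = 33·35.2500 = 1163.2500
edge 3: (19.5,5.5)→(19,21.5)  cross = 19.5·21.5 − 19·5.5 = 314.7500; (r_i+r_j)·cross = 38.5·314.7500 = 12117.8750
edge 4: (19,21.5)→(13.5,39)  cross = 19·39 − 13.5·21.5 = 450.7500; (r_i+r_j)·cross = 32.5·450.7500 = 14649.3750
edge 5: (13.5,39)→(2,7)  cross = 13.5·7 − 2·39 = 16.5000; (r_i+r_j)·cross = 15.5·16.5000 = 255.7500
Σcross = 773.5000 → A = |Σcross|/2 = 386.7500 mm²
Σ(r_i+r_j)·cross = 27648.3750 → first moment M = |Σ|/6 = 4608.0625
R_c = M/A = 4608.0625/386.7500 = 11.9148 mm
θ = 170° = 2.967060 rad
V = θ·R_c·A = 2.967060·11.9148·386.7500 = 13672.397 mm³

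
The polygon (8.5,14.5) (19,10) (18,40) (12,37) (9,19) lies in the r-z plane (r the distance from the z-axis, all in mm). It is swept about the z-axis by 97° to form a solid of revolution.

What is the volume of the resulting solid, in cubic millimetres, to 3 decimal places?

Volume = 5376.236 mm³

Profile (r,z), 5 vertices: (8.5,14.5) (19,10) (18,40) (12,37) (9,19)
edge 0: (8.5,14.5)→(19,10)  cross = 8.5·10 − 19·14.5 = -190.5000; (r_i+r_j)·cross = 27.5·-190.5000 = -5238.7500
edge 1: (19,10)→(18,40)  cross = 19·40 − 18·10 = 580.0000; (r_i+r_j)·cross = 37·580.0000 = 21460.0000
edge 2: (18,40)→(12,37)  cross = 18·37 − 12·40 = 186.0000; (r_i+r_j)·cross = 30·186.0000 = 5580.0000
edge 3: (12,37)→(9,19)  cross = 12·19 − 9·37 = -105.0000; (r_i+r_j)·cross = 21·-105.0000 = -2205.0000
edge 4: (9,19)→(8.5,14.5)  cross = 9·14.5 − 8.5·19 = -31.0000; (r_i+r_j)·cross = 17.5·-31.0000 = -542.5000
Σcross = 439.5000 → A = |Σcross|/2 = 219.7500 mm²
Σ(r_i+r_j)·cross = 19053.7500 → first moment M = |Σ|/6 = 3175.6250
R_c = M/A = 3175.6250/219.7500 = 14.4511 mm
θ = 97° = 1.692969 rad
V = θ·R_c·A = 1.692969·14.4511·219.7500 = 5376.236 mm³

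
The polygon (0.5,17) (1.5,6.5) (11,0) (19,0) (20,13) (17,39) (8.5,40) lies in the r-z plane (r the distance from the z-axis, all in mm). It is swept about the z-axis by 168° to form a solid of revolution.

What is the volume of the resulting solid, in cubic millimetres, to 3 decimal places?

Volume = 19247.142 mm³

Profile (r,z), 7 vertices: (0.5,17) (1.5,6.5) (11,0) (19,0) (20,13) (17,39) (8.5,40)
edge 0: (0.5,17)→(1.5,6.5)  cross = 0.5·6.5 − 1.5·17 = -22.2500; (r_i+r_j)·cross = 2·-22.2500 = -44.5000
edge 1: (1.5,6.5)→(11,0)  cross = 1.5·0 − 11·6.5 = -71.5000; (r_i+r_j)·cross = 12.5·-71.5000 = -893.7500
edge 2: (11,0)→(19,0)  cross = 11·0 − 19·0 = 0.0000; (r_i+r_j)·cross = 30·0.0000 = 0.0000
edge 3: (19,0)→(20,13)  cross = 19·13 − 20·0 = 247.0000; (r_i+r_j)·cross = 39·247.0000 = 9633.0000
edge 4: (20,13)→(17,39)  cross = 20·39 − 17·13 = 559.0000; (r_i+r_j)·cross = 37·559.0000 = 20683.0000
edge 5: (17,39)→(8.5,40)  cross = 17·40 − 8.5·39 = 348.5000; (r_i+r_j)·cross = 25.5·348.5000 = 8886.7500
edge 6: (8.5,40)→(0.5,17)  cross = 8.5·17 − 0.5·40 = 124.5000; (r_i+r_j)·cross = 9·124.5000 = 1120.5000
Σcross = 1185.2500 → A = |Σcross|/2 = 592.6250 mm²
Σ(r_i+r_j)·cross = 39385.0000 → first moment M = |Σ|/6 = 6564.1667
R_c = M/A = 6564.1667/592.6250 = 11.0764 mm
θ = 168° = 2.932153 rad
V = θ·R_c·A = 2.932153·11.0764·592.6250 = 19247.142 mm³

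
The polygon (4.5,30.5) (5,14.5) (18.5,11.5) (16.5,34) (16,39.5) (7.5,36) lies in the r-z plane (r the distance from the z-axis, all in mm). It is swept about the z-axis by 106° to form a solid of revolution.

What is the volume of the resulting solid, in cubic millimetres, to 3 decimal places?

Volume = 6311.519 mm³

Profile (r,z), 6 vertices: (4.5,30.5) (5,14.5) (18.5,11.5) (16.5,34) (16,39.5) (7.5,36)
edge 0: (4.5,30.5)→(5,14.5)  cross = 4.5·14.5 − 5·30.5 = -87.2500; (r_i+r_j)·cross = 9.5·-87.2500 = -828.8750
edge 1: (5,14.5)→(18.5,11.5)  cross = 5·11.5 − 18.5·14.5 = -210.7500; (r_i+r_j)·cross = 23.5·-210.7500 = -4952.6250
edge 2: (18.5,11.5)→(16.5,34)  cross = 18.5·34 − 16.5·11.5 = 439.2500; (r_i+r_j)·cross = 35·439.2500 = 15373.7500
edge 3: (16.5,34)→(16,39.5)  cross = 16.5·39.5 − 16·34 = 107.7500; (r_i+r_j)·cross = 32.5·107.7500 = 3501.8750
edge 4: (16,39.5)→(7.5,36)  cross = 16·36 − 7.5·39.5 = 279.7500; (r_i+r_j)·cross = 23.5·279.7500 = 6574.1250
edge 5: (7.5,36)→(4.5,30.5)  cross = 7.5·30.5 − 4.5·36 = 66.7500; (r_i+r_j)·cross = 12·66.7500 = 801.0000
Σcross = 595.5000 → A = |Σcross|/2 = 297.7500 mm²
Σ(r_i+r_j)·cross = 20469.2500 → first moment M = |Σ|/6 = 3411.5417
R_c = M/A = 3411.5417/297.7500 = 11.4577 mm
θ = 106° = 1.850049 rad
V = θ·R_c·A = 1.850049·11.4577·297.7500 = 6311.519 mm³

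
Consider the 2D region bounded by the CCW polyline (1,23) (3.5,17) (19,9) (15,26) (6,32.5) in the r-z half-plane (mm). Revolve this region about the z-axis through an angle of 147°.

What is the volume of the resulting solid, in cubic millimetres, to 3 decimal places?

Profile (r,z), 5 vertices: (1,23) (3.5,17) (19,9) (15,26) (6,32.5)
edge 0: (1,23)→(3.5,17)  cross = 1·17 − 3.5·23 = -63.5000; (r_i+r_j)·cross = 4.5·-63.5000 = -285.7500
edge 1: (3.5,17)→(19,9)  cross = 3.5·9 − 19·17 = -291.5000; (r_i+r_j)·cross = 22.5·-291.5000 = -6558.7500
edge 2: (19,9)→(15,26)  cross = 19·26 − 15·9 = 359.0000; (r_i+r_j)·cross = 34·359.0000 = 12206.0000
edge 3: (15,26)→(6,32.5)  cross = 15·32.5 − 6·26 = 331.5000; (r_i+r_j)·cross = 21·331.5000 = 6961.5000
edge 4: (6,32.5)→(1,23)  cross = 6·23 − 1·32.5 = 105.5000; (r_i+r_j)·cross = 7·105.5000 = 738.5000
Σcross = 441.0000 → A = |Σcross|/2 = 220.5000 mm²
Σ(r_i+r_j)·cross = 13061.5000 → first moment M = |Σ|/6 = 2176.9167
R_c = M/A = 2176.9167/220.5000 = 9.8726 mm
θ = 147° = 2.565634 rad
V = θ·R_c·A = 2.565634·9.8726·220.5000 = 5585.171 mm³

Volume = 5585.171 mm³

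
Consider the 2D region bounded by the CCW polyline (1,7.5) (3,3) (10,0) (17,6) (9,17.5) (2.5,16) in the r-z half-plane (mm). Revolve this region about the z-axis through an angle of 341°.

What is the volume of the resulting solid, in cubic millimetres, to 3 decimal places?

Profile (r,z), 6 vertices: (1,7.5) (3,3) (10,0) (17,6) (9,17.5) (2.5,16)
edge 0: (1,7.5)→(3,3)  cross = 1·3 − 3·7.5 = -19.5000; (r_i+r_j)·cross = 4·-19.5000 = -78.0000
edge 1: (3,3)→(10,0)  cross = 3·0 − 10·3 = -30.0000; (r_i+r_j)·cross = 13·-30.0000 = -390.0000
edge 2: (10,0)→(17,6)  cross = 10·6 − 17·0 = 60.0000; (r_i+r_j)·cross = 27·60.0000 = 1620.0000
edge 3: (17,6)→(9,17.5)  cross = 17·17.5 − 9·6 = 243.5000; (r_i+r_j)·cross = 26·243.5000 = 6331.0000
edge 4: (9,17.5)→(2.5,16)  cross = 9·16 − 2.5·17.5 = 100.2500; (r_i+r_j)·cross = 11.5·100.2500 = 1152.8750
edge 5: (2.5,16)→(1,7.5)  cross = 2.5·7.5 − 1·16 = 2.7500; (r_i+r_j)·cross = 3.5·2.7500 = 9.6250
Σcross = 357.0000 → A = |Σcross|/2 = 178.5000 mm²
Σ(r_i+r_j)·cross = 8645.5000 → first moment M = |Σ|/6 = 1440.9167
R_c = M/A = 1440.9167/178.5000 = 8.0724 mm
θ = 341° = 5.951573 rad
V = θ·R_c·A = 5.951573·8.0724·178.5000 = 8575.720 mm³

Volume = 8575.720 mm³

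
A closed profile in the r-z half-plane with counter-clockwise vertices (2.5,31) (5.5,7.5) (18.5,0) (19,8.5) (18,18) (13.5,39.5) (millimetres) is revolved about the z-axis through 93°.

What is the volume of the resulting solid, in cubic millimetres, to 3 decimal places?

Volume = 7629.882 mm³

Profile (r,z), 6 vertices: (2.5,31) (5.5,7.5) (18.5,0) (19,8.5) (18,18) (13.5,39.5)
edge 0: (2.5,31)→(5.5,7.5)  cross = 2.5·7.5 − 5.5·31 = -151.7500; (r_i+r_j)·cross = 8·-151.7500 = -1214.0000
edge 1: (5.5,7.5)→(18.5,0)  cross = 5.5·0 − 18.5·7.5 = -138.7500; (r_i+r_j)·cross = 24·-138.7500 = -3330.0000
edge 2: (18.5,0)→(19,8.5)  cross = 18.5·8.5 − 19·0 = 157.2500; (r_i+r_j)·cross = 37.5·157.2500 = 5896.8750
edge 3: (19,8.5)→(18,18)  cross = 19·18 − 18·8.5 = 189.0000; (r_i+r_j)·cross = 37·189.0000 = 6993.0000
edge 4: (18,18)→(13.5,39.5)  cross = 18·39.5 − 13.5·18 = 468.0000; (r_i+r_j)·cross = 31.5·468.0000 = 14742.0000
edge 5: (13.5,39.5)→(2.5,31)  cross = 13.5·31 − 2.5·39.5 = 319.7500; (r_i+r_j)·cross = 16·319.7500 = 5116.0000
Σcross = 843.5000 → A = |Σcross|/2 = 421.7500 mm²
Σ(r_i+r_j)·cross = 28203.8750 → first moment M = |Σ|/6 = 4700.6458
R_c = M/A = 4700.6458/421.7500 = 11.1456 mm
θ = 93° = 1.623156 rad
V = θ·R_c·A = 1.623156·11.1456·421.7500 = 7629.882 mm³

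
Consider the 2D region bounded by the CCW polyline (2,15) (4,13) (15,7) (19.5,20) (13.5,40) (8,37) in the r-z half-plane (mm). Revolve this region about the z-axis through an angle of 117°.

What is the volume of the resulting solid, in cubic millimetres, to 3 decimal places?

Profile (r,z), 6 vertices: (2,15) (4,13) (15,7) (19.5,20) (13.5,40) (8,37)
edge 0: (2,15)→(4,13)  cross = 2·13 − 4·15 = -34.0000; (r_i+r_j)·cross = 6·-34.0000 = -204.0000
edge 1: (4,13)→(15,7)  cross = 4·7 − 15·13 = -167.0000; (r_i+r_j)·cross = 19·-167.0000 = -3173.0000
edge 2: (15,7)→(19.5,20)  cross = 15·20 − 19.5·7 = 163.5000; (r_i+r_j)·cross = 34.5·163.5000 = 5640.7500
edge 3: (19.5,20)→(13.5,40)  cross = 19.5·40 − 13.5·20 = 510.0000; (r_i+r_j)·cross = 33·510.0000 = 16830.0000
edge 4: (13.5,40)→(8,37)  cross = 13.5·37 − 8·40 = 179.5000; (r_i+r_j)·cross = 21.5·179.5000 = 3859.2500
edge 5: (8,37)→(2,15)  cross = 8·15 − 2·37 = 46.0000; (r_i+r_j)·cross = 10·46.0000 = 460.0000
Σcross = 698.0000 → A = |Σcross|/2 = 349.0000 mm²
Σ(r_i+r_j)·cross = 23413.0000 → first moment M = |Σ|/6 = 3902.1667
R_c = M/A = 3902.1667/349.0000 = 11.1810 mm
θ = 117° = 2.042035 rad
V = θ·R_c·A = 2.042035·11.1810·349.0000 = 7968.362 mm³

Volume = 7968.362 mm³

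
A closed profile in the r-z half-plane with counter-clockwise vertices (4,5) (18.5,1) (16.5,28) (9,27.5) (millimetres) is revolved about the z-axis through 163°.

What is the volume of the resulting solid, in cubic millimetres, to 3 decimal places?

Profile (r,z), 4 vertices: (4,5) (18.5,1) (16.5,28) (9,27.5)
edge 0: (4,5)→(18.5,1)  cross = 4·1 − 18.5·5 = -88.5000; (r_i+r_j)·cross = 22.5·-88.5000 = -1991.2500
edge 1: (18.5,1)→(16.5,28)  cross = 18.5·28 − 16.5·1 = 501.5000; (r_i+r_j)·cross = 35·501.5000 = 17552.5000
edge 2: (16.5,28)→(9,27.5)  cross = 16.5·27.5 − 9·28 = 201.7500; (r_i+r_j)·cross = 25.5·201.7500 = 5144.6250
edge 3: (9,27.5)→(4,5)  cross = 9·5 − 4·27.5 = -65.0000; (r_i+r_j)·cross = 13·-65.0000 = -845.0000
Σcross = 549.7500 → A = |Σcross|/2 = 274.8750 mm²
Σ(r_i+r_j)·cross = 19860.8750 → first moment M = |Σ|/6 = 3310.1458
R_c = M/A = 3310.1458/274.8750 = 12.0424 mm
θ = 163° = 2.844887 rad
V = θ·R_c·A = 2.844887·12.0424·274.8750 = 9416.990 mm³

Volume = 9416.990 mm³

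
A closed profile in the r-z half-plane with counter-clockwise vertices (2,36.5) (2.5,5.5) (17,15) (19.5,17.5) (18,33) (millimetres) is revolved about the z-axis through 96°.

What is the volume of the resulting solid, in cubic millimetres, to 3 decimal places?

Profile (r,z), 5 vertices: (2,36.5) (2.5,5.5) (17,15) (19.5,17.5) (18,33)
edge 0: (2,36.5)→(2.5,5.5)  cross = 2·5.5 − 2.5·36.5 = -80.2500; (r_i+r_j)·cross = 4.5·-80.2500 = -361.1250
edge 1: (2.5,5.5)→(17,15)  cross = 2.5·15 − 17·5.5 = -56.0000; (r_i+r_j)·cross = 19.5·-56.0000 = -1092.0000
edge 2: (17,15)→(19.5,17.5)  cross = 17·17.5 − 19.5·15 = 5.0000; (r_i+r_j)·cross = 36.5·5.0000 = 182.5000
edge 3: (19.5,17.5)→(18,33)  cross = 19.5·33 − 18·17.5 = 328.5000; (r_i+r_j)·cross = 37.5·328.5000 = 12318.7500
edge 4: (18,33)→(2,36.5)  cross = 18·36.5 − 2·33 = 591.0000; (r_i+r_j)·cross = 20·591.0000 = 11820.0000
Σcross = 788.2500 → A = |Σcross|/2 = 394.1250 mm²
Σ(r_i+r_j)·cross = 22868.1250 → first moment M = |Σ|/6 = 3811.3542
R_c = M/A = 3811.3542/394.1250 = 9.6704 mm
θ = 96° = 1.675516 rad
V = θ·R_c·A = 1.675516·9.6704·394.1250 = 6385.985 mm³

Volume = 6385.985 mm³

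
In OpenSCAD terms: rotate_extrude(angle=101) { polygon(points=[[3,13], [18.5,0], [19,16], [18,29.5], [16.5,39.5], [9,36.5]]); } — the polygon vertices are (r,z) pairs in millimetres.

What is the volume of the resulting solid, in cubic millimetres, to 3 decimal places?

Volume = 8852.253 mm³

Profile (r,z), 6 vertices: (3,13) (18.5,0) (19,16) (18,29.5) (16.5,39.5) (9,36.5)
edge 0: (3,13)→(18.5,0)  cross = 3·0 − 18.5·13 = -240.5000; (r_i+r_j)·cross = 21.5·-240.5000 = -5170.7500
edge 1: (18.5,0)→(19,16)  cross = 18.5·16 − 19·0 = 296.0000; (r_i+r_j)·cross = 37.5·296.0000 = 11100.0000
edge 2: (19,16)→(18,29.5)  cross = 19·29.5 − 18·16 = 272.5000; (r_i+r_j)·cross = 37·272.5000 = 10082.5000
edge 3: (18,29.5)→(16.5,39.5)  cross = 18·39.5 − 16.5·29.5 = 224.2500; (r_i+r_j)·cross = 34.5·224.2500 = 7736.6250
edge 4: (16.5,39.5)→(9,36.5)  cross = 16.5·36.5 − 9·39.5 = 246.7500; (r_i+r_j)·cross = 25.5·246.7500 = 6292.1250
edge 5: (9,36.5)→(3,13)  cross = 9·13 − 3·36.5 = 7.5000; (r_i+r_j)·cross = 12·7.5000 = 90.0000
Σcross = 806.5000 → A = |Σcross|/2 = 403.2500 mm²
Σ(r_i+r_j)·cross = 30130.5000 → first moment M = |Σ|/6 = 5021.7500
R_c = M/A = 5021.7500/403.2500 = 12.4532 mm
θ = 101° = 1.762783 rad
V = θ·R_c·A = 1.762783·12.4532·403.2500 = 8852.253 mm³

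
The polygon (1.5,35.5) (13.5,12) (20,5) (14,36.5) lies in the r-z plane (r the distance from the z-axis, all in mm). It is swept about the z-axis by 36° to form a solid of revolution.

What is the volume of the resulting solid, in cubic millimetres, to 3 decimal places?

Volume = 1738.073 mm³

Profile (r,z), 4 vertices: (1.5,35.5) (13.5,12) (20,5) (14,36.5)
edge 0: (1.5,35.5)→(13.5,12)  cross = 1.5·12 − 13.5·35.5 = -461.2500; (r_i+r_j)·cross = 15·-461.2500 = -6918.7500
edge 1: (13.5,12)→(20,5)  cross = 13.5·5 − 20·12 = -172.5000; (r_i+r_j)·cross = 33.5·-172.5000 = -5778.7500
edge 2: (20,5)→(14,36.5)  cross = 20·36.5 − 14·5 = 660.0000; (r_i+r_j)·cross = 34·660.0000 = 22440.0000
edge 3: (14,36.5)→(1.5,35.5)  cross = 14·35.5 − 1.5·36.5 = 442.2500; (r_i+r_j)·cross = 15.5·442.2500 = 6854.8750
Σcross = 468.5000 → A = |Σcross|/2 = 234.2500 mm²
Σ(r_i+r_j)·cross = 16597.3750 → first moment M = |Σ|/6 = 2766.2292
R_c = M/A = 2766.2292/234.2500 = 11.8089 mm
θ = 36° = 0.628319 rad
V = θ·R_c·A = 0.628319·11.8089·234.2500 = 1738.073 mm³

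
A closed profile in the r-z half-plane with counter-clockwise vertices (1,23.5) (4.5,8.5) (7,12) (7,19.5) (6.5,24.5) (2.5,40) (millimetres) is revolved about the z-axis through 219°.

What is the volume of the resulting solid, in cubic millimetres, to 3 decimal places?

Profile (r,z), 6 vertices: (1,23.5) (4.5,8.5) (7,12) (7,19.5) (6.5,24.5) (2.5,40)
edge 0: (1,23.5)→(4.5,8.5)  cross = 1·8.5 − 4.5·23.5 = -97.2500; (r_i+r_j)·cross = 5.5·-97.2500 = -534.8750
edge 1: (4.5,8.5)→(7,12)  cross = 4.5·12 − 7·8.5 = -5.5000; (r_i+r_j)·cross = 11.5·-5.5000 = -63.2500
edge 2: (7,12)→(7,19.5)  cross = 7·19.5 − 7·12 = 52.5000; (r_i+r_j)·cross = 14·52.5000 = 735.0000
edge 3: (7,19.5)→(6.5,24.5)  cross = 7·24.5 − 6.5·19.5 = 44.7500; (r_i+r_j)·cross = 13.5·44.7500 = 604.1250
edge 4: (6.5,24.5)→(2.5,40)  cross = 6.5·40 − 2.5·24.5 = 198.7500; (r_i+r_j)·cross = 9·198.7500 = 1788.7500
edge 5: (2.5,40)→(1,23.5)  cross = 2.5·23.5 − 1·40 = 18.7500; (r_i+r_j)·cross = 3.5·18.7500 = 65.6250
Σcross = 212.0000 → A = |Σcross|/2 = 106.0000 mm²
Σ(r_i+r_j)·cross = 2595.3750 → first moment M = |Σ|/6 = 432.5625
R_c = M/A = 432.5625/106.0000 = 4.0808 mm
θ = 219° = 3.822271 rad
V = θ·R_c·A = 3.822271·4.0808·106.0000 = 1653.371 mm³

Volume = 1653.371 mm³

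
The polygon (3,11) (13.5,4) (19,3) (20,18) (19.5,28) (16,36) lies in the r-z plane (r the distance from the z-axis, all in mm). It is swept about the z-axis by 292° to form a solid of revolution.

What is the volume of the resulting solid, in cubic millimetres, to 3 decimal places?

Volume = 22217.163 mm³

Profile (r,z), 6 vertices: (3,11) (13.5,4) (19,3) (20,18) (19.5,28) (16,36)
edge 0: (3,11)→(13.5,4)  cross = 3·4 − 13.5·11 = -136.5000; (r_i+r_j)·cross = 16.5·-136.5000 = -2252.2500
edge 1: (13.5,4)→(19,3)  cross = 13.5·3 − 19·4 = -35.5000; (r_i+r_j)·cross = 32.5·-35.5000 = -1153.7500
edge 2: (19,3)→(20,18)  cross = 19·18 − 20·3 = 282.0000; (r_i+r_j)·cross = 39·282.0000 = 10998.0000
edge 3: (20,18)→(19.5,28)  cross = 20·28 − 19.5·18 = 209.0000; (r_i+r_j)·cross = 39.5·209.0000 = 8255.5000
edge 4: (19.5,28)→(16,36)  cross = 19.5·36 − 16·28 = 254.0000; (r_i+r_j)·cross = 35.5·254.0000 = 9017.0000
edge 5: (16,36)→(3,11)  cross = 16·11 − 3·36 = 68.0000; (r_i+r_j)·cross = 19·68.0000 = 1292.0000
Σcross = 641.0000 → A = |Σcross|/2 = 320.5000 mm²
Σ(r_i+r_j)·cross = 26156.5000 → first moment M = |Σ|/6 = 4359.4167
R_c = M/A = 4359.4167/320.5000 = 13.6019 mm
θ = 292° = 5.096361 rad
V = θ·R_c·A = 5.096361·13.6019·320.5000 = 22217.163 mm³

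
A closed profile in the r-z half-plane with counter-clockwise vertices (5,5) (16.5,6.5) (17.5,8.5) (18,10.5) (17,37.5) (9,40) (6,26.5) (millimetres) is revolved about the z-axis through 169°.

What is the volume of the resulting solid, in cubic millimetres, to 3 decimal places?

Profile (r,z), 7 vertices: (5,5) (16.5,6.5) (17.5,8.5) (18,10.5) (17,37.5) (9,40) (6,26.5)
edge 0: (5,5)→(16.5,6.5)  cross = 5·6.5 − 16.5·5 = -50.0000; (r_i+r_j)·cross = 21.5·-50.0000 = -1075.0000
edge 1: (16.5,6.5)→(17.5,8.5)  cross = 16.5·8.5 − 17.5·6.5 = 26.5000; (r_i+r_j)·cross = 34·26.5000 = 901.0000
edge 2: (17.5,8.5)→(18,10.5)  cross = 17.5·10.5 − 18·8.5 = 30.7500; (r_i+r_j)·cross = 35.5·30.7500 = 1091.6250
edge 3: (18,10.5)→(17,37.5)  cross = 18·37.5 − 17·10.5 = 496.5000; (r_i+r_j)·cross = 35·496.5000 = 17377.5000
edge 4: (17,37.5)→(9,40)  cross = 17·40 − 9·37.5 = 342.5000; (r_i+r_j)·cross = 26·342.5000 = 8905.0000
edge 5: (9,40)→(6,26.5)  cross = 9·26.5 − 6·40 = -1.5000; (r_i+r_j)·cross = 15·-1.5000 = -22.5000
edge 6: (6,26.5)→(5,5)  cross = 6·5 − 5·26.5 = -102.5000; (r_i+r_j)·cross = 11·-102.5000 = -1127.5000
Σcross = 742.2500 → A = |Σcross|/2 = 371.1250 mm²
Σ(r_i+r_j)·cross = 26050.1250 → first moment M = |Σ|/6 = 4341.6875
R_c = M/A = 4341.6875/371.1250 = 11.6987 mm
θ = 169° = 2.949606 rad
V = θ·R_c·A = 2.949606·11.6987·371.1250 = 12806.269 mm³

Volume = 12806.269 mm³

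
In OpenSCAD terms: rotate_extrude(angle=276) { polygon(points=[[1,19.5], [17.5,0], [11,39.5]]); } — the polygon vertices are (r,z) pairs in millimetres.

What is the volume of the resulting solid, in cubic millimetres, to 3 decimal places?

Volume = 12434.162 mm³

Profile (r,z), 3 vertices: (1,19.5) (17.5,0) (11,39.5)
edge 0: (1,19.5)→(17.5,0)  cross = 1·0 − 17.5·19.5 = -341.2500; (r_i+r_j)·cross = 18.5·-341.2500 = -6313.1250
edge 1: (17.5,0)→(11,39.5)  cross = 17.5·39.5 − 11·0 = 691.2500; (r_i+r_j)·cross = 28.5·691.2500 = 19700.6250
edge 2: (11,39.5)→(1,19.5)  cross = 11·19.5 − 1·39.5 = 175.0000; (r_i+r_j)·cross = 12·175.0000 = 2100.0000
Σcross = 525.0000 → A = |Σcross|/2 = 262.5000 mm²
Σ(r_i+r_j)·cross = 15487.5000 → first moment M = |Σ|/6 = 2581.2500
R_c = M/A = 2581.2500/262.5000 = 9.8333 mm
θ = 276° = 4.817109 rad
V = θ·R_c·A = 4.817109·9.8333·262.5000 = 12434.162 mm³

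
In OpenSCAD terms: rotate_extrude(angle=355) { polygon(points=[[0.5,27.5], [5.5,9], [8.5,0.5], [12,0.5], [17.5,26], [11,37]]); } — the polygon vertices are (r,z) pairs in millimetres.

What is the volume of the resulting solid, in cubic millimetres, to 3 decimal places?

Profile (r,z), 6 vertices: (0.5,27.5) (5.5,9) (8.5,0.5) (12,0.5) (17.5,26) (11,37)
edge 0: (0.5,27.5)→(5.5,9)  cross = 0.5·9 − 5.5·27.5 = -146.7500; (r_i+r_j)·cross = 6·-146.7500 = -880.5000
edge 1: (5.5,9)→(8.5,0.5)  cross = 5.5·0.5 − 8.5·9 = -73.7500; (r_i+r_j)·cross = 14·-73.7500 = -1032.5000
edge 2: (8.5,0.5)→(12,0.5)  cross = 8.5·0.5 − 12·0.5 = -1.7500; (r_i+r_j)·cross = 20.5·-1.7500 = -35.8750
edge 3: (12,0.5)→(17.5,26)  cross = 12·26 − 17.5·0.5 = 303.2500; (r_i+r_j)·cross = 29.5·303.2500 = 8945.8750
edge 4: (17.5,26)→(11,37)  cross = 17.5·37 − 11·26 = 361.5000; (r_i+r_j)·cross = 28.5·361.5000 = 10302.7500
edge 5: (11,37)→(0.5,27.5)  cross = 11·27.5 − 0.5·37 = 284.0000; (r_i+r_j)·cross = 11.5·284.0000 = 3266.0000
Σcross = 726.5000 → A = |Σcross|/2 = 363.2500 mm²
Σ(r_i+r_j)·cross = 20565.7500 → first moment M = |Σ|/6 = 3427.6250
R_c = M/A = 3427.6250/363.2500 = 9.4360 mm
θ = 355° = 6.195919 rad
V = θ·R_c·A = 6.195919·9.4360·363.2500 = 21237.286 mm³

Volume = 21237.286 mm³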